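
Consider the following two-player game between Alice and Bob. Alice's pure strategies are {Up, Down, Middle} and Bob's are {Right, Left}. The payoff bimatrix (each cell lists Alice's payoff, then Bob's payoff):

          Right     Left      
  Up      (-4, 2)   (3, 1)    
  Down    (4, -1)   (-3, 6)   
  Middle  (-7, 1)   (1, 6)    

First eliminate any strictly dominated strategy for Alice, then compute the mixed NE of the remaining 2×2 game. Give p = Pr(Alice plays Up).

p = 7/8

Alice's strategy Middle is strictly dominated by Up: -4 > -7 and 3 > 1. Eliminate Middle.
Bob's indifference between Right and Left determines Alice's mixing probability p:
  Bob's payoff from Right: p·2 + (1−p)·(-1) = 3p - 1
  Bob's payoff from Left: p·1 + (1−p)·6 = -5p + 6
  3p - 1 = -5p + 6  ⇒  8p = 7  ⇒  p = 7/8.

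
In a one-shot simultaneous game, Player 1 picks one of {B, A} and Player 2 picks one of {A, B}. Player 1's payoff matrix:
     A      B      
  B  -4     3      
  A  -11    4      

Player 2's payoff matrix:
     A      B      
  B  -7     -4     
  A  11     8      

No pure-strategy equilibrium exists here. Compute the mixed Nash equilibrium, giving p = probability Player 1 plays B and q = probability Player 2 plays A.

Player 2's indifference between A and B determines Player 1's mixing probability p:
  Player 2's payoff to A: p·(-7) + (1−p)·11 = -18p + 11
  Player 2's payoff to B: p·(-4) + (1−p)·8 = -12p + 8
  -18p + 11 = -12p + 8  ⇒  -6p = -3  ⇒  p = 1/2.
Player 1's indifference between B and A determines Player 2's mixing probability q:
  Player 1's expected payoff from B: q·(-4) + (1−q)·3 = -7q + 3
  Player 1's expected payoff from A: q·(-11) + (1−q)·4 = -15q + 4
  -7q + 3 = -15q + 4  ⇒  8q = 1  ⇒  q = 1/8.

p = 1/2, q = 1/8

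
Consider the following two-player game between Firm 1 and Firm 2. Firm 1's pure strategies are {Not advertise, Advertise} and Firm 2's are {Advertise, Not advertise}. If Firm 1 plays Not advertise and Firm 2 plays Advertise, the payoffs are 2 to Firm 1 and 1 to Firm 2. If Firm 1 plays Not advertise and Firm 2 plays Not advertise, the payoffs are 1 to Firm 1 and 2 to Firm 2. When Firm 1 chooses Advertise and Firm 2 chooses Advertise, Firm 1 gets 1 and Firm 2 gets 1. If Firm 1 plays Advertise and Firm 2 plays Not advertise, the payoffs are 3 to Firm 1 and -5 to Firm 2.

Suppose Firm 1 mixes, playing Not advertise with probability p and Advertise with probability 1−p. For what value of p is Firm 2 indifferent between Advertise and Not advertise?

p = 6/7

Set Firm 2's expected payoff from Advertise equal to that from Not advertise:
  Firm 2's expected payoff from Advertise: p·1 + (1−p)·1 = 1
  Firm 2's expected payoff from Not advertise: p·2 + (1−p)·(-5) = 7p - 5
  1 = 7p - 5  ⇒  -7p = -6  ⇒  p = 6/7.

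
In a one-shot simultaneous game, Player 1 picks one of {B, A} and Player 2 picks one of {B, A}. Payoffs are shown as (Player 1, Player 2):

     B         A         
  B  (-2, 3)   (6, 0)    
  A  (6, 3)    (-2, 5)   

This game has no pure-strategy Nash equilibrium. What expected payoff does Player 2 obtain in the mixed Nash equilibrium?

3

Set Player 2's expected payoff from B equal to that from A:
  Player 2's payoff from B: p·3 + (1−p)·3 = 3
  Player 2's payoff from A: p·0 + (1−p)·5 = -5p + 5
  3 = -5p + 5  ⇒  5p = 2  ⇒  p = 2/5.
At equilibrium Player 2 is indifferent across columns, so Player 2's payoff equals the payoff from B: (2/5)·3 + (3/5)·3 = 3.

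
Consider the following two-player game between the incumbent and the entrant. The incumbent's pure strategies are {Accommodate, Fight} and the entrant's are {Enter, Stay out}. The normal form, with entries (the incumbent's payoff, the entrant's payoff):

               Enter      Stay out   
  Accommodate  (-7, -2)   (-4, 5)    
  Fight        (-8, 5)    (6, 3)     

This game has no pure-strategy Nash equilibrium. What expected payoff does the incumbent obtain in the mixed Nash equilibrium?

-74/11

Set the incumbent's expected payoff from Accommodate equal to that from Fight:
  the incumbent's payoff from Accommodate: q·(-7) + (1−q)·(-4) = -3q - 4
  the incumbent's payoff from Fight: q·(-8) + (1−q)·6 = -14q + 6
  -3q - 4 = -14q + 6  ⇒  11q = 10  ⇒  q = 10/11.
At equilibrium the incumbent is indifferent across rows, so the incumbent's payoff equals the payoff from Accommodate: (10/11)·(-7) + (1/11)·(-4) = -74/11.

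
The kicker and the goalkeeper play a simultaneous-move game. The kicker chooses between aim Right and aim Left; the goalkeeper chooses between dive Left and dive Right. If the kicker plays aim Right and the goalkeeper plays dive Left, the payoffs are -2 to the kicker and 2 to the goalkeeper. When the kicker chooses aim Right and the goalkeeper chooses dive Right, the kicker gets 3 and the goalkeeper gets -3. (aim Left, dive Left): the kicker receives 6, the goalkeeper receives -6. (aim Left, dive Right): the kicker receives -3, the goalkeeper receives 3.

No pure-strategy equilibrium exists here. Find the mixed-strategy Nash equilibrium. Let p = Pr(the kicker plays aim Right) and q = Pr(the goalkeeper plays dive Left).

Set the goalkeeper's expected payoff from dive Left equal to that from dive Right:
  the goalkeeper's expected payoff from dive Left: p·2 + (1−p)·(-6) = 8p - 6
  the goalkeeper's expected payoff from dive Right: p·(-3) + (1−p)·3 = -6p + 3
  8p - 6 = -6p + 3  ⇒  14p = 9  ⇒  p = 9/14.
In a mixed equilibrium the kicker is indifferent between aim Right and aim Left; this condition fixes q.
  the kicker's payoff from aim Right: q·(-2) + (1−q)·3 = -5q + 3
  the kicker's payoff from aim Left: q·6 + (1−q)·(-3) = 9q - 3
  -5q + 3 = 9q - 3  ⇒  -14q = -6  ⇒  q = 3/7.

p = 9/14, q = 3/7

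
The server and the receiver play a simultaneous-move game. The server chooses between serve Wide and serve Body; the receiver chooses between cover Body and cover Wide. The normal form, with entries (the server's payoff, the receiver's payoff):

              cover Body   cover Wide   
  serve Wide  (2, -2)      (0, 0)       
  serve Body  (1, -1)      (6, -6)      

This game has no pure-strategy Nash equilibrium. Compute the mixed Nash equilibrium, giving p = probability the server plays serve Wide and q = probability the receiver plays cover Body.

The server's mix must leave the receiver indifferent between cover Body and cover Wide.
  the receiver's expected payoff from cover Body: p·(-2) + (1−p)·(-1) = -p - 1
  the receiver's expected payoff from cover Wide: p·0 + (1−p)·(-6) = 6p - 6
  -p - 1 = 6p - 6  ⇒  -7p = -5  ⇒  p = 5/7.
For the server to be willing to mix, the server must be indifferent between serve Wide and serve Body, which pins down the receiver's mix.
  the server's payoff to serve Wide: q·2 + (1−q)·0 = 2q
  the server's payoff to serve Body: q·1 + (1−q)·6 = -5q + 6
  2q = -5q + 6  ⇒  7q = 6  ⇒  q = 6/7.

p = 5/7, q = 6/7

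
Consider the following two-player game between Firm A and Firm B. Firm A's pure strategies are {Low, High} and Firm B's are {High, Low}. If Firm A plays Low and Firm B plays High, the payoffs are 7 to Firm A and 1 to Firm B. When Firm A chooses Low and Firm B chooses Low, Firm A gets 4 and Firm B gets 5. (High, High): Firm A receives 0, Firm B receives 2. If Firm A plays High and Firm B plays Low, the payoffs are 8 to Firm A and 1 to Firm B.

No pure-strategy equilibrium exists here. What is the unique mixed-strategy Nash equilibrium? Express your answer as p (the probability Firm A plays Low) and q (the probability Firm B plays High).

p = 1/5, q = 4/11

Firm B's indifference between High and Low determines Firm A's mixing probability p:
  Firm B's payoff to High: p·1 + (1−p)·2 = -p + 2
  Firm B's payoff to Low: p·5 + (1−p)·1 = 4p + 1
  -p + 2 = 4p + 1  ⇒  -5p = -1  ⇒  p = 1/5.
Firm A's indifference between Low and High determines Firm B's mixing probability q:
  Firm A's expected payoff from Low: q·7 + (1−q)·4 = 3q + 4
  Firm A's expected payoff from High: q·0 + (1−q)·8 = -8q + 8
  3q + 4 = -8q + 8  ⇒  11q = 4  ⇒  q = 4/11.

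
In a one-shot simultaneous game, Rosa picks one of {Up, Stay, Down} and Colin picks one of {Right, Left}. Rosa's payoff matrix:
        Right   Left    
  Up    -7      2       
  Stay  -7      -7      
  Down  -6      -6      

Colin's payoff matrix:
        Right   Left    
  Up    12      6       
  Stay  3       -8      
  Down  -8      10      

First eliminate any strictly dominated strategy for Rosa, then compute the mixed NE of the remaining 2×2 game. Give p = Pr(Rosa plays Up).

p = 3/4

Rosa's strategy Stay is strictly dominated by Down: -6 > -7 and -6 > -7. Eliminate Stay.
For Colin to be willing to mix, Colin must be indifferent between Right and Left, which pins down Rosa's mix.
  Colin's payoff from Right: p·12 + (1−p)·(-8) = 20p - 8
  Colin's payoff from Left: p·6 + (1−p)·10 = -4p + 10
  20p - 8 = -4p + 10  ⇒  24p = 18  ⇒  p = 3/4.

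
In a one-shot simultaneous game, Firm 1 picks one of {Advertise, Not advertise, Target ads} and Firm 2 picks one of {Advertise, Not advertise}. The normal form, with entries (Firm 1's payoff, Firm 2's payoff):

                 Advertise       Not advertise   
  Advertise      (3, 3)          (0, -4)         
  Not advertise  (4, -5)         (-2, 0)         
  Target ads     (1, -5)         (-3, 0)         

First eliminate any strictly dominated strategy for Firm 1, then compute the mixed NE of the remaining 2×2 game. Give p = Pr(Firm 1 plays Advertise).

p = 5/12

Firm 1's strategy Target ads is strictly dominated by Not advertise: 4 > 1 and -2 > -3. Eliminate Target ads.
For Firm 2 to be willing to mix, Firm 2 must be indifferent between Advertise and Not advertise, which pins down Firm 1's mix.
  Firm 2's payoff from Advertise: p·3 + (1−p)·(-5) = 8p - 5
  Firm 2's payoff from Not advertise: p·(-4) + (1−p)·0 = -4p
  8p - 5 = -4p  ⇒  12p = 5  ⇒  p = 5/12.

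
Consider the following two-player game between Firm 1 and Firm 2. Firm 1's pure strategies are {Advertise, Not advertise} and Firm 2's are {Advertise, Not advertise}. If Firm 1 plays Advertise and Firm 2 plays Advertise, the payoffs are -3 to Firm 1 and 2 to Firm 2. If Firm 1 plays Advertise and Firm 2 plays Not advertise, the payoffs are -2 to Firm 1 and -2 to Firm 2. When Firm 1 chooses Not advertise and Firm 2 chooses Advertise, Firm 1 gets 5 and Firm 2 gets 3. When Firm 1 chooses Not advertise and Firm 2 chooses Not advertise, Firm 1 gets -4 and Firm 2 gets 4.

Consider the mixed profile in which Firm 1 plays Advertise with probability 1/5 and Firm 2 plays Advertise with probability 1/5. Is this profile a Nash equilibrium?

Check Firm 2's indifference given Firm 1's mix p = 1/5:
  payoff from Advertise = 14/5; payoff from Not advertise = 14/5 — equal.
Check Firm 1's indifference given Firm 2's mix q = 1/5:
  payoff from Advertise = -11/5; payoff from Not advertise = -11/5 — equal.
Both players are indifferent, so neither can profitably deviate.

Yes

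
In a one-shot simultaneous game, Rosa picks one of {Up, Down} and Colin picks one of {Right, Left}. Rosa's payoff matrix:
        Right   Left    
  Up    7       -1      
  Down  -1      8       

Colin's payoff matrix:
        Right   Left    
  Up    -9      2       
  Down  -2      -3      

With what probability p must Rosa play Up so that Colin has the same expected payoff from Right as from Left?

For Colin to be willing to mix, Colin must be indifferent between Right and Left, which pins down Rosa's mix.
  Colin's expected payoff from Right: p·(-9) + (1−p)·(-2) = -7p - 2
  Colin's expected payoff from Left: p·2 + (1−p)·(-3) = 5p - 3
  -7p - 2 = 5p - 3  ⇒  -12p = -1  ⇒  p = 1/12.

p = 1/12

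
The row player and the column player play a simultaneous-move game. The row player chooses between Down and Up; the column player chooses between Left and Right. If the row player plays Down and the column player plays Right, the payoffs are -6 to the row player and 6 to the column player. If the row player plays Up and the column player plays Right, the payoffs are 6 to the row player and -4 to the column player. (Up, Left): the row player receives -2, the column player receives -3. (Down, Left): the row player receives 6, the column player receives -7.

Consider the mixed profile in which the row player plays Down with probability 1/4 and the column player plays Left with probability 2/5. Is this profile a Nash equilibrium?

Given the row player's mix p = 1/4, the column player's payoff from Left is -4 but from Right is -3/2. The column player strictly prefers Right, so the column player would not mix.
So the proposed profile is not a Nash equilibrium.

No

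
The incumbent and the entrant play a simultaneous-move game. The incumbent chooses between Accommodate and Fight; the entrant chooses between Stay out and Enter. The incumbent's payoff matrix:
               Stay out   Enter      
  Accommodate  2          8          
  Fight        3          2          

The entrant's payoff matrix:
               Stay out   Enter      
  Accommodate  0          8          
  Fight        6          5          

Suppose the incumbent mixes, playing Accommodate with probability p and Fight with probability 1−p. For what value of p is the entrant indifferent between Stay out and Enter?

p = 1/9

Set the entrant's expected payoff from Stay out equal to that from Enter:
  the entrant's payoff from Stay out: p·0 + (1−p)·6 = -6p + 6
  the entrant's payoff from Enter: p·8 + (1−p)·5 = 3p + 5
  -6p + 6 = 3p + 5  ⇒  -9p = -1  ⇒  p = 1/9.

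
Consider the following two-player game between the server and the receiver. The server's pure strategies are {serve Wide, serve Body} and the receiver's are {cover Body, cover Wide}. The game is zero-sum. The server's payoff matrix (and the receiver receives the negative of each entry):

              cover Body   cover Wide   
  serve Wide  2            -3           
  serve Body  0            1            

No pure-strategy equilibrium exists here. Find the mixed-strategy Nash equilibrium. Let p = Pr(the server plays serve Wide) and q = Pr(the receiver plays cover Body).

For the receiver to be willing to mix, the receiver must be indifferent between cover Body and cover Wide, which pins down the server's mix.
  the receiver's payoff from cover Body: p·(-2) + (1−p)·0 = -2p
  the receiver's payoff from cover Wide: p·3 + (1−p)·(-1) = 4p - 1
  -2p = 4p - 1  ⇒  -6p = -1  ⇒  p = 1/6.
The receiver's mix must leave the server indifferent between serve Wide and serve Body.
  the server's payoff from serve Wide: q·2 + (1−q)·(-3) = 5q - 3
  the server's payoff from serve Body: q·0 + (1−q)·1 = -q + 1
  5q - 3 = -q + 1  ⇒  6q = 4  ⇒  q = 2/3.

p = 1/6, q = 2/3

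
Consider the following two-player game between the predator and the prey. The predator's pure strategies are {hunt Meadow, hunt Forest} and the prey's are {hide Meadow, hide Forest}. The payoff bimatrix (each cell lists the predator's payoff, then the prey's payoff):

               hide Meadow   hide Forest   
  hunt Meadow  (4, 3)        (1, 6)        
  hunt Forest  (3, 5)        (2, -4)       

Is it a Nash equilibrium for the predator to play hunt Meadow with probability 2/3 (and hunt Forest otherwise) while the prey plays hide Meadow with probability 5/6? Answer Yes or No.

No

Given the predator's mix p = 2/3, the prey's payoff from hide Meadow is 11/3 but from hide Forest is 8/3. The prey strictly prefers hide Meadow, so the prey would not mix.
So the proposed profile is not a Nash equilibrium.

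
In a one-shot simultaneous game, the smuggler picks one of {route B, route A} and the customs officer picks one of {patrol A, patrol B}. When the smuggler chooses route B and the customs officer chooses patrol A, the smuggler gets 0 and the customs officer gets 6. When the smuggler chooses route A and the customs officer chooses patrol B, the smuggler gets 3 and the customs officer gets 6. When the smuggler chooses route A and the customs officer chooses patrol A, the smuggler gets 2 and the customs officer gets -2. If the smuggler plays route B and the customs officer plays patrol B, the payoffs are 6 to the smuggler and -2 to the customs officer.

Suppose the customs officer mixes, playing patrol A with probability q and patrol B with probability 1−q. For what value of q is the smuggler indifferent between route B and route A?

For the smuggler to be willing to mix, the smuggler must be indifferent between route B and route A, which pins down the customs officer's mix.
  the smuggler's payoff to route B: q·0 + (1−q)·6 = -6q + 6
  the smuggler's payoff to route A: q·2 + (1−q)·3 = -q + 3
  -6q + 6 = -q + 3  ⇒  -5q = -3  ⇒  q = 3/5.

q = 3/5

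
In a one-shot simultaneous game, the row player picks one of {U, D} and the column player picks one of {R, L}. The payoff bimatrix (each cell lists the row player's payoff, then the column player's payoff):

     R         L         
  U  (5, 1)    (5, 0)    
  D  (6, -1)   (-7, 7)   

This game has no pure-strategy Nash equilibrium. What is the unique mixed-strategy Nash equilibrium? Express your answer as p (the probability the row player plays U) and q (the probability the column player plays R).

p = 8/9, q = 12/13

Set the column player's expected payoff from R equal to that from L:
  the column player's expected payoff from R: p·1 + (1−p)·(-1) = 2p - 1
  the column player's expected payoff from L: p·0 + (1−p)·7 = -7p + 7
  2p - 1 = -7p + 7  ⇒  9p = 8  ⇒  p = 8/9.
In a mixed equilibrium the row player is indifferent between U and D; this condition fixes q.
  the row player's expected payoff from U: q·5 + (1−q)·5 = 5
  the row player's expected payoff from D: q·6 + (1−q)·(-7) = 13q - 7
  5 = 13q - 7  ⇒  -13q = -12  ⇒  q = 12/13.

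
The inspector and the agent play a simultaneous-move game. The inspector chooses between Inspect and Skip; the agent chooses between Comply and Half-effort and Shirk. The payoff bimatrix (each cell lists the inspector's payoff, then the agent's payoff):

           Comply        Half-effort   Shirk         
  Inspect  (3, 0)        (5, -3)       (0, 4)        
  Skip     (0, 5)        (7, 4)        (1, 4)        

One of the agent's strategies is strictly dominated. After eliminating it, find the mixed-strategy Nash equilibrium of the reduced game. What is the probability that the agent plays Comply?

q = 1/4

The agent's strategy Half-effort is strictly dominated by Comply: 0 > -3 and 5 > 4. Eliminate Half-effort.
The inspector's indifference between Inspect and Skip determines the agent's mixing probability q:
  the inspector's payoff to Inspect: q·3 + (1−q)·0 = 3q
  the inspector's payoff to Skip: q·0 + (1−q)·1 = -q + 1
  3q = -q + 1  ⇒  4q = 1  ⇒  q = 1/4.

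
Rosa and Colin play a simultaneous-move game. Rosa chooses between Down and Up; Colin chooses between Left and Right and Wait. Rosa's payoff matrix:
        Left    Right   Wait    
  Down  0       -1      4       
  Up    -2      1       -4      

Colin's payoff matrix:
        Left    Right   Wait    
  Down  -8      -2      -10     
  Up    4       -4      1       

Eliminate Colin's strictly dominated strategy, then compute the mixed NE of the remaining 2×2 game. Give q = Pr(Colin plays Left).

q = 1/2

Colin's strategy Wait is strictly dominated by Left: -8 > -10 and 4 > 1. Eliminate Wait.
Rosa's indifference between Down and Up determines Colin's mixing probability q:
  Rosa's payoff from Down: q·0 + (1−q)·(-1) = q - 1
  Rosa's payoff from Up: q·(-2) + (1−q)·1 = -3q + 1
  q - 1 = -3q + 1  ⇒  4q = 2  ⇒  q = 1/2.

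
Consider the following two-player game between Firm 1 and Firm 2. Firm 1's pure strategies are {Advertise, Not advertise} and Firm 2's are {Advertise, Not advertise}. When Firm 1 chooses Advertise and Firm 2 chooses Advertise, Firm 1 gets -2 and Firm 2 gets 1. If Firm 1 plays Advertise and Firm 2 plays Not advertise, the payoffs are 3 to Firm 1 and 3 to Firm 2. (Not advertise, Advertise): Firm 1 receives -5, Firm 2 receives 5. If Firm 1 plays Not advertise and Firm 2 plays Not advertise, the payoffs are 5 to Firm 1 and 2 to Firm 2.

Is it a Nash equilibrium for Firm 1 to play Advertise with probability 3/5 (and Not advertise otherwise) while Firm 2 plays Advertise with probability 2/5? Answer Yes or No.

Yes

Check Firm 2's indifference given Firm 1's mix p = 3/5:
  payoff from Advertise = 13/5; payoff from Not advertise = 13/5 — equal.
Check Firm 1's indifference given Firm 2's mix q = 2/5:
  payoff from Advertise = 1; payoff from Not advertise = 1 — equal.
Both players are indifferent, so neither can profitably deviate.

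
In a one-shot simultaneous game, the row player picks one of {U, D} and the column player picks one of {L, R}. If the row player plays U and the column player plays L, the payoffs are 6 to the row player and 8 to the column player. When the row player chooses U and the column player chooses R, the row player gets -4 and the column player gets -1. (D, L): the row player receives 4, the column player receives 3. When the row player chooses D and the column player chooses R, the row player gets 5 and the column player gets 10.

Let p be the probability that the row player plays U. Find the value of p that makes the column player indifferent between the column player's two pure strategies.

The column player's indifference between L and R determines the row player's mixing probability p:
  the column player's payoff to L: p·8 + (1−p)·3 = 5p + 3
  the column player's payoff to R: p·(-1) + (1−p)·10 = -11p + 10
  5p + 3 = -11p + 10  ⇒  16p = 7  ⇒  p = 7/16.

p = 7/16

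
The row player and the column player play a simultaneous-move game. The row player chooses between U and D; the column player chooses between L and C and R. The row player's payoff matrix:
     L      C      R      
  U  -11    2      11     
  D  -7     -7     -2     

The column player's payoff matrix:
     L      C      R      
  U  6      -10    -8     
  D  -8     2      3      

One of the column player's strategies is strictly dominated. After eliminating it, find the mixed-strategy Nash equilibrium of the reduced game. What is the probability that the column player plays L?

The column player's strategy C is strictly dominated by R: -8 > -10 and 3 > 2. Eliminate C.
Set the row player's expected payoff from U equal to that from D:
  the row player's payoff from U: q·(-11) + (1−q)·11 = -22q + 11
  the row player's payoff from D: q·(-7) + (1−q)·(-2) = -5q - 2
  -22q + 11 = -5q - 2  ⇒  -17q = -13  ⇒  q = 13/17.

q = 13/17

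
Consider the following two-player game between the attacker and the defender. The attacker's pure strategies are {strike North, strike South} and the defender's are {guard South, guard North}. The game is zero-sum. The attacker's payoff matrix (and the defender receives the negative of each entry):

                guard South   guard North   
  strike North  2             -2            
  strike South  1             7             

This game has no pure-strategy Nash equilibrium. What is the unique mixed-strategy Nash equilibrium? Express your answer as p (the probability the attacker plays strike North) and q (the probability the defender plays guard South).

p = 3/5, q = 9/10

In a mixed equilibrium the defender is indifferent between guard South and guard North; this condition fixes p.
  the defender's payoff to guard South: p·(-2) + (1−p)·(-1) = -p - 1
  the defender's payoff to guard North: p·2 + (1−p)·(-7) = 9p - 7
  -p - 1 = 9p - 7  ⇒  -10p = -6  ⇒  p = 3/5.
For the attacker to be willing to mix, the attacker must be indifferent between strike North and strike South, which pins down the defender's mix.
  the attacker's expected payoff from strike North: q·2 + (1−q)·(-2) = 4q - 2
  the attacker's expected payoff from strike South: q·1 + (1−q)·7 = -6q + 7
  4q - 2 = -6q + 7  ⇒  10q = 9  ⇒  q = 9/10.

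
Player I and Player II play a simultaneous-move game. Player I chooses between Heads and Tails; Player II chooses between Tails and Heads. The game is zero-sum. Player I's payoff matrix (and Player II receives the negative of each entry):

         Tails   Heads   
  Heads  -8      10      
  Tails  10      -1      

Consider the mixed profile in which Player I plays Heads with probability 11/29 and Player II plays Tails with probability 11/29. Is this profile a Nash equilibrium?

Check Player II's indifference given Player I's mix p = 11/29:
  payoff from Tails = -92/29; payoff from Heads = -92/29 — equal.
Check Player I's indifference given Player II's mix q = 11/29:
  payoff from Heads = 92/29; payoff from Tails = 92/29 — equal.
Both players are indifferent, so neither can profitably deviate.

Yes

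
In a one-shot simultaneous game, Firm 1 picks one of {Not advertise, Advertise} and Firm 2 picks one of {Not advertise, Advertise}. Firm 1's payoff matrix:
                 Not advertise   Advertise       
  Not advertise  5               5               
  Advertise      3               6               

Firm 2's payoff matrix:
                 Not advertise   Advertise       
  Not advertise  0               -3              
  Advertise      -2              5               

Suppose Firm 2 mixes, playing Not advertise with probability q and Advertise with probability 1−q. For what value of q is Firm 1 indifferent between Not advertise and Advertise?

q = 1/3

In a mixed equilibrium Firm 1 is indifferent between Not advertise and Advertise; this condition fixes q.
  Firm 1's payoff from Not advertise: q·5 + (1−q)·5 = 5
  Firm 1's payoff from Advertise: q·3 + (1−q)·6 = -3q + 6
  5 = -3q + 6  ⇒  3q = 1  ⇒  q = 1/3.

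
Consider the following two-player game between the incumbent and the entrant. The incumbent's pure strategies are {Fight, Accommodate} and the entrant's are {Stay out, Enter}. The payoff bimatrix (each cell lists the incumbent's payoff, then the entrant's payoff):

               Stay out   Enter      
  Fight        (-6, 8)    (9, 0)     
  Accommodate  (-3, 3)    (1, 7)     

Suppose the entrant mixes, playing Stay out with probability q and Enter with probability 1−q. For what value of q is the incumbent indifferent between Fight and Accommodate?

Set the incumbent's expected payoff from Fight equal to that from Accommodate:
  the incumbent's payoff from Fight: q·(-6) + (1−q)·9 = -15q + 9
  the incumbent's payoff from Accommodate: q·(-3) + (1−q)·1 = -4q + 1
  -15q + 9 = -4q + 1  ⇒  -11q = -8  ⇒  q = 8/11.

q = 8/11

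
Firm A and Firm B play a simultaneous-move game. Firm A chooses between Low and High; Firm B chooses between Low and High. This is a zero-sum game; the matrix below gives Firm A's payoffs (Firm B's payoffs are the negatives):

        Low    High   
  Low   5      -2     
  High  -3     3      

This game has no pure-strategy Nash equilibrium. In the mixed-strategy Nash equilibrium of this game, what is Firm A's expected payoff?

Firm A's indifference between Low and High determines Firm B's mixing probability q:
  Firm A's payoff from Low: q·5 + (1−q)·(-2) = 7q - 2
  Firm A's payoff from High: q·(-3) + (1−q)·3 = -6q + 3
  7q - 2 = -6q + 3  ⇒  13q = 5  ⇒  q = 5/13.
At equilibrium Firm A is indifferent across rows, so Firm A's payoff equals the payoff from Low: (5/13)·5 + (8/13)·(-2) = 9/13.

9/13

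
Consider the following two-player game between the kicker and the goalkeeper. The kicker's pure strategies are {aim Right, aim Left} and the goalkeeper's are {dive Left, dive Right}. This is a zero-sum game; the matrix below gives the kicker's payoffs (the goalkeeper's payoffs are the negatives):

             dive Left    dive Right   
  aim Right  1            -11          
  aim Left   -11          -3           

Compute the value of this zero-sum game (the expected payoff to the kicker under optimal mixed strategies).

Set the kicker's expected payoff from aim Right equal to that from aim Left:
  the kicker's payoff to aim Right: q·1 + (1−q)·(-11) = 12q - 11
  the kicker's payoff to aim Left: q·(-11) + (1−q)·(-3) = -8q - 3
  12q - 11 = -8q - 3  ⇒  20q = 8  ⇒  q = 2/5.
The value is the kicker's expected payoff against this mix (using aim Right): (2/5)·1 + (3/5)·(-11) = -31/5.

v = -31/5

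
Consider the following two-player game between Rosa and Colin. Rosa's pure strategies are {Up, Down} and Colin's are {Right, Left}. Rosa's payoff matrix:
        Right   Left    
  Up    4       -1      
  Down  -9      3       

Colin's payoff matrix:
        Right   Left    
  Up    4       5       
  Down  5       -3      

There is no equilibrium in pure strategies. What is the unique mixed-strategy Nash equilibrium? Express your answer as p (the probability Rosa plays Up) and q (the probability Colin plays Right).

p = 8/9, q = 4/17

Colin's indifference between Right and Left determines Rosa's mixing probability p:
  Colin's payoff from Right: p·4 + (1−p)·5 = -p + 5
  Colin's payoff from Left: p·5 + (1−p)·(-3) = 8p - 3
  -p + 5 = 8p - 3  ⇒  -9p = -8  ⇒  p = 8/9.
For Rosa to be willing to mix, Rosa must be indifferent between Up and Down, which pins down Colin's mix.
  Rosa's payoff from Up: q·4 + (1−q)·(-1) = 5q - 1
  Rosa's payoff from Down: q·(-9) + (1−q)·3 = -12q + 3
  5q - 1 = -12q + 3  ⇒  17q = 4  ⇒  q = 4/17.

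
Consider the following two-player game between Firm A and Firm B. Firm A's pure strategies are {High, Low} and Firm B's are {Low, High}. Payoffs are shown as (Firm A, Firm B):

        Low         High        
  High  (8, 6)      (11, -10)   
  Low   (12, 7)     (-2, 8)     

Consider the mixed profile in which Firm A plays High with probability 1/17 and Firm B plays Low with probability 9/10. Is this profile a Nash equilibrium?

No

Given Firm B's mix q = 9/10, Firm A's payoff from High is 83/10 but from Low is 53/5. Firm A strictly prefers Low, so Firm A would not mix.
So the proposed profile is not a Nash equilibrium.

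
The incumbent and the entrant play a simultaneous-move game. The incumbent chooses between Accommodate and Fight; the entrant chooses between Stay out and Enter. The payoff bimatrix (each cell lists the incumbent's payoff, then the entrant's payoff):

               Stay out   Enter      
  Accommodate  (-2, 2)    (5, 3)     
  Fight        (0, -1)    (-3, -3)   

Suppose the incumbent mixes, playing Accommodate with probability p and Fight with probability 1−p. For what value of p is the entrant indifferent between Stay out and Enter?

In a mixed equilibrium the entrant is indifferent between Stay out and Enter; this condition fixes p.
  the entrant's payoff to Stay out: p·2 + (1−p)·(-1) = 3p - 1
  the entrant's payoff to Enter: p·3 + (1−p)·(-3) = 6p - 3
  3p - 1 = 6p - 3  ⇒  -3p = -2  ⇒  p = 2/3.

p = 2/3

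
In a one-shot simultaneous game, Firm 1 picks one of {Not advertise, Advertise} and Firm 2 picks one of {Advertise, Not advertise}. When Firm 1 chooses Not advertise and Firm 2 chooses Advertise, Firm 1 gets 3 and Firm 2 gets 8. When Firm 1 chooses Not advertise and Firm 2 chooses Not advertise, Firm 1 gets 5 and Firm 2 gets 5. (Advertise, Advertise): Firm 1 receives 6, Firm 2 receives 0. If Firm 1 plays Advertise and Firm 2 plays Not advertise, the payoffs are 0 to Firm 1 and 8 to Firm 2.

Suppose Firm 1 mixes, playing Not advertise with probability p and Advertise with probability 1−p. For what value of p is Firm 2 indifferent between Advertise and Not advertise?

For Firm 2 to be willing to mix, Firm 2 must be indifferent between Advertise and Not advertise, which pins down Firm 1's mix.
  Firm 2's payoff to Advertise: p·8 + (1−p)·0 = 8p
  Firm 2's payoff to Not advertise: p·5 + (1−p)·8 = -3p + 8
  8p = -3p + 8  ⇒  11p = 8  ⇒  p = 8/11.

p = 8/11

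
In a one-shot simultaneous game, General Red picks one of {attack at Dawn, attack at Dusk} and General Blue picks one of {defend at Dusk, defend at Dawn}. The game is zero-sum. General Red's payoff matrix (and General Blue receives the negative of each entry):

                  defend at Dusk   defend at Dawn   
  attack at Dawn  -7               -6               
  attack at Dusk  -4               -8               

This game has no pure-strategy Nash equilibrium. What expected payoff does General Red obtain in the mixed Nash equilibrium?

-32/5

General Blue's mix must leave General Red indifferent between attack at Dawn and attack at Dusk.
  General Red's payoff from attack at Dawn: q·(-7) + (1−q)·(-6) = -q - 6
  General Red's payoff from attack at Dusk: q·(-4) + (1−q)·(-8) = 4q - 8
  -q - 6 = 4q - 8  ⇒  -5q = -2  ⇒  q = 2/5.
At equilibrium General Red is indifferent across rows, so General Red's payoff equals the payoff from attack at Dawn: (2/5)·(-7) + (3/5)·(-6) = -32/5.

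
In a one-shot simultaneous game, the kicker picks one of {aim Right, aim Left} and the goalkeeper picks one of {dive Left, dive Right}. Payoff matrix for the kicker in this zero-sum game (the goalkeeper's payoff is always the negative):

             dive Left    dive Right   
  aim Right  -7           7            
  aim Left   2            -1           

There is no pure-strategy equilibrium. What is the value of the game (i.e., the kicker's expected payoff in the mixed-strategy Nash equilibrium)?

v = 7/17

Set the kicker's expected payoff from aim Right equal to that from aim Left:
  the kicker's expected payoff from aim Right: q·(-7) + (1−q)·7 = -14q + 7
  the kicker's expected payoff from aim Left: q·2 + (1−q)·(-1) = 3q - 1
  -14q + 7 = 3q - 1  ⇒  -17q = -8  ⇒  q = 8/17.
The value is the kicker's expected payoff against this mix (using aim Right): (8/17)·(-7) + (9/17)·7 = 7/17.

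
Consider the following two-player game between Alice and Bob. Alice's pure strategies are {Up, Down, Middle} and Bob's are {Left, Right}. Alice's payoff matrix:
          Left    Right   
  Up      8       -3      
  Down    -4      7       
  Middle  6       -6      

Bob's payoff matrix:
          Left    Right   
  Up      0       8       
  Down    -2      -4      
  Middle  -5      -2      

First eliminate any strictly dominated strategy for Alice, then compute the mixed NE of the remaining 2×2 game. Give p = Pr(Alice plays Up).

Alice's strategy Middle is strictly dominated by Up: 8 > 6 and -3 > -6. Eliminate Middle.
In a mixed equilibrium Bob is indifferent between Left and Right; this condition fixes p.
  Bob's payoff to Left: p·0 + (1−p)·(-2) = 2p - 2
  Bob's payoff to Right: p·8 + (1−p)·(-4) = 12p - 4
  2p - 2 = 12p - 4  ⇒  -10p = -2  ⇒  p = 1/5.

p = 1/5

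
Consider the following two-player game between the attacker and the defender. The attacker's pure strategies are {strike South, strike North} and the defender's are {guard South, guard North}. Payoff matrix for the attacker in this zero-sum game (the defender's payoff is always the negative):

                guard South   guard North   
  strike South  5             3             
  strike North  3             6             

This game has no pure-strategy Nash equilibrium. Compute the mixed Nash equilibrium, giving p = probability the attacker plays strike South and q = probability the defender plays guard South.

p = 3/5, q = 3/5

Set the defender's expected payoff from guard South equal to that from guard North:
  the defender's expected payoff from guard South: p·(-5) + (1−p)·(-3) = -2p - 3
  the defender's expected payoff from guard North: p·(-3) + (1−p)·(-6) = 3p - 6
  -2p - 3 = 3p - 6  ⇒  -5p = -3  ⇒  p = 3/5.
In a mixed equilibrium the attacker is indifferent between strike South and strike North; this condition fixes q.
  the attacker's payoff to strike South: q·5 + (1−q)·3 = 2q + 3
  the attacker's payoff to strike North: q·3 + (1−q)·6 = -3q + 6
  2q + 3 = -3q + 6  ⇒  5q = 3  ⇒  q = 3/5.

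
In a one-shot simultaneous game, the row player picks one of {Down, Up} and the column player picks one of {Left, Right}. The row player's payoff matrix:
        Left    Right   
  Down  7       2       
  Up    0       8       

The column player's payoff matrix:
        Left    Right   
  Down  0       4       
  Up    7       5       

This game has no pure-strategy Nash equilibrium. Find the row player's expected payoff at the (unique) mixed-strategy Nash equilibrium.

The row player's indifference between Down and Up determines the column player's mixing probability q:
  the row player's payoff to Down: q·7 + (1−q)·2 = 5q + 2
  the row player's payoff to Up: q·0 + (1−q)·8 = -8q + 8
  5q + 2 = -8q + 8  ⇒  13q = 6  ⇒  q = 6/13.
At equilibrium the row player is indifferent across rows, so the row player's payoff equals the payoff from Down: (6/13)·7 + (7/13)·2 = 56/13.

56/13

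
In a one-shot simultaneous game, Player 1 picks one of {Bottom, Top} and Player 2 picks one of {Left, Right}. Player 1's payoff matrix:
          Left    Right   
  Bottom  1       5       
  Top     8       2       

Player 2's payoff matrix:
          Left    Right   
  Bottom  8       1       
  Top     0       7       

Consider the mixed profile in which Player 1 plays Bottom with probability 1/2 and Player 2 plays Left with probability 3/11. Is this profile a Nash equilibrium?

No

Given Player 2's mix q = 3/11, Player 1's payoff from Bottom is 43/11 but from Top is 40/11. Player 1 strictly prefers Bottom, so Player 1 would not mix.
So the proposed profile is not a Nash equilibrium.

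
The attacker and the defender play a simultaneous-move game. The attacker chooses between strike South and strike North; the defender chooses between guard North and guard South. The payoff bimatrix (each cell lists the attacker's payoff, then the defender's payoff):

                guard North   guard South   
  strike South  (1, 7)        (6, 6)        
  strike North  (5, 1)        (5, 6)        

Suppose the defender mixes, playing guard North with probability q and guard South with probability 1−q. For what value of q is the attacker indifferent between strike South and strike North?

q = 1/5

The defender's mix must leave the attacker indifferent between strike South and strike North.
  the attacker's payoff to strike South: q·1 + (1−q)·6 = -5q + 6
  the attacker's payoff to strike North: q·5 + (1−q)·5 = 5
  -5q + 6 = 5  ⇒  -5q = -1  ⇒  q = 1/5.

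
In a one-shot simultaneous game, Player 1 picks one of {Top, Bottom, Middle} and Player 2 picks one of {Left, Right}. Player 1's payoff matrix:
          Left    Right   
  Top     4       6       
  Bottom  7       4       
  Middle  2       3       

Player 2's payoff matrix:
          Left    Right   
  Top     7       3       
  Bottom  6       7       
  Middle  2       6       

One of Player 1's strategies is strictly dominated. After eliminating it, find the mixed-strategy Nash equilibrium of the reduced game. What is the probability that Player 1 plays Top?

p = 1/5

Player 1's strategy Middle is strictly dominated by Top: 4 > 2 and 6 > 3. Eliminate Middle.
Player 2's indifference between Left and Right determines Player 1's mixing probability p:
  Player 2's expected payoff from Left: p·7 + (1−p)·6 = p + 6
  Player 2's expected payoff from Right: p·3 + (1−p)·7 = -4p + 7
  p + 6 = -4p + 7  ⇒  5p = 1  ⇒  p = 1/5.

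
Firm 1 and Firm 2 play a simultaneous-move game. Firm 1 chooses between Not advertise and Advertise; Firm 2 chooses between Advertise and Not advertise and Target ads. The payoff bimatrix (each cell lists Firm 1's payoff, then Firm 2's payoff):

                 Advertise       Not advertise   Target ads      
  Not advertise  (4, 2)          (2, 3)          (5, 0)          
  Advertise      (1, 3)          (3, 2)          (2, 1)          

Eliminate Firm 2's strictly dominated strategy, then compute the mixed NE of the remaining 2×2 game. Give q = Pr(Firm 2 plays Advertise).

Firm 2's strategy Target ads is strictly dominated by Not advertise: 3 > 0 and 2 > 1. Eliminate Target ads.
Firm 1's indifference between Not advertise and Advertise determines Firm 2's mixing probability q:
  Firm 1's payoff from Not advertise: q·4 + (1−q)·2 = 2q + 2
  Firm 1's payoff from Advertise: q·1 + (1−q)·3 = -2q + 3
  2q + 2 = -2q + 3  ⇒  4q = 1  ⇒  q = 1/4.

q = 1/4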